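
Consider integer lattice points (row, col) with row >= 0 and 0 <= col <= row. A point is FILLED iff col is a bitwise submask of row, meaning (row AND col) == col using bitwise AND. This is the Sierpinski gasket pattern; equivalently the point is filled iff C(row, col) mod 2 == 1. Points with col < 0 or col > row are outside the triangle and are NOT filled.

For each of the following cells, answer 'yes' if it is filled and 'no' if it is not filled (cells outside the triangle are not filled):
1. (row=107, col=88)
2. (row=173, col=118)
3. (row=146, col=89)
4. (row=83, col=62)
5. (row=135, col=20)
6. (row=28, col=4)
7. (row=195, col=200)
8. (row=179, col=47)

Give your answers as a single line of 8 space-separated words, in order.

Answer: no no no no no yes no no

Derivation:
(107,88): row=0b1101011, col=0b1011000, row AND col = 0b1001000 = 72; 72 != 88 -> empty
(173,118): row=0b10101101, col=0b1110110, row AND col = 0b100100 = 36; 36 != 118 -> empty
(146,89): row=0b10010010, col=0b1011001, row AND col = 0b10000 = 16; 16 != 89 -> empty
(83,62): row=0b1010011, col=0b111110, row AND col = 0b10010 = 18; 18 != 62 -> empty
(135,20): row=0b10000111, col=0b10100, row AND col = 0b100 = 4; 4 != 20 -> empty
(28,4): row=0b11100, col=0b100, row AND col = 0b100 = 4; 4 == 4 -> filled
(195,200): col outside [0, 195] -> not filled
(179,47): row=0b10110011, col=0b101111, row AND col = 0b100011 = 35; 35 != 47 -> empty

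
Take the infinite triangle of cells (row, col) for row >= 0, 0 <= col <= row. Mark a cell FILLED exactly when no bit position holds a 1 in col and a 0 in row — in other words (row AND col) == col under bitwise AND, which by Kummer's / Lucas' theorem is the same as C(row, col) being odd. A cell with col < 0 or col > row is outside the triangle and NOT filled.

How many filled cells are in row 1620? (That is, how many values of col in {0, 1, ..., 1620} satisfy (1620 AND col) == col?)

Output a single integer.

Answer: 32

Derivation:
1620 in binary = 11001010100
popcount(1620) = number of 1-bits in 11001010100 = 5
A col c satisfies (1620 AND c) == c iff every set bit of c is also set in 1620; each of the 5 set bits of 1620 can independently be on or off in c.
count = 2^5 = 32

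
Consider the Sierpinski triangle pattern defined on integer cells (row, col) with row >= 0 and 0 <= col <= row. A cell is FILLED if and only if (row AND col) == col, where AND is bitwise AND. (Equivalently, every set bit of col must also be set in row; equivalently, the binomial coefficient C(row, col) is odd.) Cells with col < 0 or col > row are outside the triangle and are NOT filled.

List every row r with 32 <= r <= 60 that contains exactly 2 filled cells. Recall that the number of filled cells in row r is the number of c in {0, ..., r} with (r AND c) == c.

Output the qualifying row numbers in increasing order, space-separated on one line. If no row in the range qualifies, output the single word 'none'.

Row r has 2^popcount(r) filled cells, so we need popcount(r) = log2(2) = 1.
Scan r = 32..60 and keep those with exactly 1 one-bits:
r=32=100000 popcount=1 -> KEEP
r=33=100001 popcount=2 -> skip
r=34=100010 popcount=2 -> skip
r=35=100011 popcount=3 -> skip
r=36=100100 popcount=2 -> skip
r=37=100101 popcount=3 -> skip
r=38=100110 popcount=3 -> skip
r=39=100111 popcount=4 -> skip
r=40=101000 popcount=2 -> skip
r=41=101001 popcount=3 -> skip
r=42=101010 popcount=3 -> skip
r=43=101011 popcount=4 -> skip
r=44=101100 popcount=3 -> skip
r=45=101101 popcount=4 -> skip
r=46=101110 popcount=4 -> skip
r=47=101111 popcount=5 -> skip
r=48=110000 popcount=2 -> skip
r=49=110001 popcount=3 -> skip
r=50=110010 popcount=3 -> skip
r=51=110011 popcount=4 -> skip
r=52=110100 popcount=3 -> skip
r=53=110101 popcount=4 -> skip
r=54=110110 popcount=4 -> skip
r=55=110111 popcount=5 -> skip
r=56=111000 popcount=3 -> skip
r=57=111001 popcount=4 -> skip
r=58=111010 popcount=4 -> skip
r=59=111011 popcount=5 -> skip
r=60=111100 popcount=4 -> skip
Kept rows: 32

Answer: 32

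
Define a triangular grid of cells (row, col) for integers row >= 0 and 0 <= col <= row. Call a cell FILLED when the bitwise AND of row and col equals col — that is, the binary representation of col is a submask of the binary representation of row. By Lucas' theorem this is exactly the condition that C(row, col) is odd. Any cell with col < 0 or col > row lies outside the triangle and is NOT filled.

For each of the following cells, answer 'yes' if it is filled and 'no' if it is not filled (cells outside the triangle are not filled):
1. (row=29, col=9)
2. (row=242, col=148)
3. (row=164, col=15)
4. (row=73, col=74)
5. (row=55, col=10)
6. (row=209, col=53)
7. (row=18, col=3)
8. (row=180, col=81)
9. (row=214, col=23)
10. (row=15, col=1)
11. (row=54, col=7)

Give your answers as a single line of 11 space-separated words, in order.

(29,9): row=0b11101, col=0b1001, row AND col = 0b1001 = 9; 9 == 9 -> filled
(242,148): row=0b11110010, col=0b10010100, row AND col = 0b10010000 = 144; 144 != 148 -> empty
(164,15): row=0b10100100, col=0b1111, row AND col = 0b100 = 4; 4 != 15 -> empty
(73,74): col outside [0, 73] -> not filled
(55,10): row=0b110111, col=0b1010, row AND col = 0b10 = 2; 2 != 10 -> empty
(209,53): row=0b11010001, col=0b110101, row AND col = 0b10001 = 17; 17 != 53 -> empty
(18,3): row=0b10010, col=0b11, row AND col = 0b10 = 2; 2 != 3 -> empty
(180,81): row=0b10110100, col=0b1010001, row AND col = 0b10000 = 16; 16 != 81 -> empty
(214,23): row=0b11010110, col=0b10111, row AND col = 0b10110 = 22; 22 != 23 -> empty
(15,1): row=0b1111, col=0b1, row AND col = 0b1 = 1; 1 == 1 -> filled
(54,7): row=0b110110, col=0b111, row AND col = 0b110 = 6; 6 != 7 -> empty

Answer: yes no no no no no no no no yes no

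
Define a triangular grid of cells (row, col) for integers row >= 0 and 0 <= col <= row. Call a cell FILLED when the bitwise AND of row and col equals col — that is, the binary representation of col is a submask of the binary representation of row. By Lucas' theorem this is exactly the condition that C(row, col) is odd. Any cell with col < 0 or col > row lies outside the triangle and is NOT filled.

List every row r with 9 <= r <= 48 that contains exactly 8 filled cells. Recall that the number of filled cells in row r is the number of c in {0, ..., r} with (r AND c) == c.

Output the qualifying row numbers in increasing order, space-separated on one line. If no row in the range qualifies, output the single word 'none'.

Answer: 11 13 14 19 21 22 25 26 28 35 37 38 41 42 44

Derivation:
Row r has 2^popcount(r) filled cells, so we need popcount(r) = log2(8) = 3.
Scan r = 9..48 and keep those with exactly 3 one-bits:
r=9=1001 popcount=2 -> skip
r=10=1010 popcount=2 -> skip
r=11=1011 popcount=3 -> KEEP
r=12=1100 popcount=2 -> skip
r=13=1101 popcount=3 -> KEEP
r=14=1110 popcount=3 -> KEEP
r=15=1111 popcount=4 -> skip
r=16=10000 popcount=1 -> skip
r=17=10001 popcount=2 -> skip
r=18=10010 popcount=2 -> skip
r=19=10011 popcount=3 -> KEEP
r=20=10100 popcount=2 -> skip
r=21=10101 popcount=3 -> KEEP
r=22=10110 popcount=3 -> KEEP
r=23=10111 popcount=4 -> skip
r=24=11000 popcount=2 -> skip
r=25=11001 popcount=3 -> KEEP
r=26=11010 popcount=3 -> KEEP
r=27=11011 popcount=4 -> skip
r=28=11100 popcount=3 -> KEEP
r=29=11101 popcount=4 -> skip
r=30=11110 popcount=4 -> skip
r=31=11111 popcount=5 -> skip
r=32=100000 popcount=1 -> skip
r=33=100001 popcount=2 -> skip
r=34=100010 popcount=2 -> skip
r=35=100011 popcount=3 -> KEEP
r=36=100100 popcount=2 -> skip
r=37=100101 popcount=3 -> KEEP
r=38=100110 popcount=3 -> KEEP
r=39=100111 popcount=4 -> skip
r=40=101000 popcount=2 -> skip
r=41=101001 popcount=3 -> KEEP
r=42=101010 popcount=3 -> KEEP
r=43=101011 popcount=4 -> skip
r=44=101100 popcount=3 -> KEEP
r=45=101101 popcount=4 -> skip
r=46=101110 popcount=4 -> skip
r=47=101111 popcount=5 -> skip
r=48=110000 popcount=2 -> skip
Kept rows: 11 13 14 19 21 22 25 26 28 35 37 38 41 42 44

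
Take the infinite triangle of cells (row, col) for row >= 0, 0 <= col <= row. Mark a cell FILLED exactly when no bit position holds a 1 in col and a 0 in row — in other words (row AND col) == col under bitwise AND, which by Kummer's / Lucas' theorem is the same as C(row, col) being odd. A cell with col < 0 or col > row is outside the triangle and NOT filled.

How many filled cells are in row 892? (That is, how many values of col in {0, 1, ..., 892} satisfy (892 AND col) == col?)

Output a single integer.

892 in binary = 1101111100
popcount(892) = number of 1-bits in 1101111100 = 7
A col c satisfies (892 AND c) == c iff every set bit of c is also set in 892; each of the 7 set bits of 892 can independently be on or off in c.
count = 2^7 = 128

Answer: 128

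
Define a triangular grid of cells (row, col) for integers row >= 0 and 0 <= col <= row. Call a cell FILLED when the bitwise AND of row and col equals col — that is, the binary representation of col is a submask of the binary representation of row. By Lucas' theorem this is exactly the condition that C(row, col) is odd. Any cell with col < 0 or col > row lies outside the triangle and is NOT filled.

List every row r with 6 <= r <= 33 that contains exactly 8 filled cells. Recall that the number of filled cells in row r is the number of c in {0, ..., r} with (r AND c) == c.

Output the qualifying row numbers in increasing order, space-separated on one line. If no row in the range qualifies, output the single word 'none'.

Answer: 7 11 13 14 19 21 22 25 26 28

Derivation:
Row r has 2^popcount(r) filled cells, so we need popcount(r) = log2(8) = 3.
Scan r = 6..33 and keep those with exactly 3 one-bits:
r=6=110 popcount=2 -> skip
r=7=111 popcount=3 -> KEEP
r=8=1000 popcount=1 -> skip
r=9=1001 popcount=2 -> skip
r=10=1010 popcount=2 -> skip
r=11=1011 popcount=3 -> KEEP
r=12=1100 popcount=2 -> skip
r=13=1101 popcount=3 -> KEEP
r=14=1110 popcount=3 -> KEEP
r=15=1111 popcount=4 -> skip
r=16=10000 popcount=1 -> skip
r=17=10001 popcount=2 -> skip
r=18=10010 popcount=2 -> skip
r=19=10011 popcount=3 -> KEEP
r=20=10100 popcount=2 -> skip
r=21=10101 popcount=3 -> KEEP
r=22=10110 popcount=3 -> KEEP
r=23=10111 popcount=4 -> skip
r=24=11000 popcount=2 -> skip
r=25=11001 popcount=3 -> KEEP
r=26=11010 popcount=3 -> KEEP
r=27=11011 popcount=4 -> skip
r=28=11100 popcount=3 -> KEEP
r=29=11101 popcount=4 -> skip
r=30=11110 popcount=4 -> skip
r=31=11111 popcount=5 -> skip
r=32=100000 popcount=1 -> skip
r=33=100001 popcount=2 -> skip
Kept rows: 7 11 13 14 19 21 22 25 26 28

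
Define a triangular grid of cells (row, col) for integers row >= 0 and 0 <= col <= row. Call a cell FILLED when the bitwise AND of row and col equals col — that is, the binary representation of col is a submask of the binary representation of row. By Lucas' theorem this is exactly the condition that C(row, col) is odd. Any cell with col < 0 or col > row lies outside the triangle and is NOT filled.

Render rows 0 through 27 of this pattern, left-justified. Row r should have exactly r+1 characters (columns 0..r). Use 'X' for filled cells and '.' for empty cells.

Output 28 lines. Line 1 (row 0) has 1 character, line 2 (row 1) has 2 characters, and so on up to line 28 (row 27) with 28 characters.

Answer: X
XX
X.X
XXXX
X...X
XX..XX
X.X.X.X
XXXXXXXX
X.......X
XX......XX
X.X.....X.X
XXXX....XXXX
X...X...X...X
XX..XX..XX..XX
X.X.X.X.X.X.X.X
XXXXXXXXXXXXXXXX
X...............X
XX..............XX
X.X.............X.X
XXXX............XXXX
X...X...........X...X
XX..XX..........XX..XX
X.X.X.X.........X.X.X.X
XXXXXXXX........XXXXXXXX
X.......X.......X.......X
XX......XX......XX......XX
X.X.....X.X.....X.X.....X.X
XXXX....XXXX....XXXX....XXXX

Derivation:
r0=0: X
r1=1: XX
r2=10: X.X
r3=11: XXXX
r4=100: X...X
r5=101: XX..XX
r6=110: X.X.X.X
r7=111: XXXXXXXX
r8=1000: X.......X
r9=1001: XX......XX
r10=1010: X.X.....X.X
r11=1011: XXXX....XXXX
r12=1100: X...X...X...X
r13=1101: XX..XX..XX..XX
r14=1110: X.X.X.X.X.X.X.X
r15=1111: XXXXXXXXXXXXXXXX
r16=10000: X...............X
r17=10001: XX..............XX
r18=10010: X.X.............X.X
r19=10011: XXXX............XXXX
r20=10100: X...X...........X...X
r21=10101: XX..XX..........XX..XX
r22=10110: X.X.X.X.........X.X.X.X
r23=10111: XXXXXXXX........XXXXXXXX
r24=11000: X.......X.......X.......X
r25=11001: XX......XX......XX......XX
r26=11010: X.X.....X.X.....X.X.....X.X
r27=11011: XXXX....XXXX....XXXX....XXXX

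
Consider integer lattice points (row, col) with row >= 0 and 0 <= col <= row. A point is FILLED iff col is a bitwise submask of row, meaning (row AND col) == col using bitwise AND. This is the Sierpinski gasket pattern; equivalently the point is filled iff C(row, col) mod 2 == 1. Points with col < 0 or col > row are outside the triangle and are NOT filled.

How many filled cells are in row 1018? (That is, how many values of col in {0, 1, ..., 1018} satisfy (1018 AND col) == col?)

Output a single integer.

Answer: 256

Derivation:
1018 in binary = 1111111010
popcount(1018) = number of 1-bits in 1111111010 = 8
A col c satisfies (1018 AND c) == c iff every set bit of c is also set in 1018; each of the 8 set bits of 1018 can independently be on or off in c.
count = 2^8 = 256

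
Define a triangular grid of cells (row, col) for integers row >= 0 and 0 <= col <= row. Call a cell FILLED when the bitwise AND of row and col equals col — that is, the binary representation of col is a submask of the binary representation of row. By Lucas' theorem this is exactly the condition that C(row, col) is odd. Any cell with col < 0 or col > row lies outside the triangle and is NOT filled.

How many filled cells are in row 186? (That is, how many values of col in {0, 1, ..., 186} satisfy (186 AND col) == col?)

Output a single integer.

186 in binary = 10111010
popcount(186) = number of 1-bits in 10111010 = 5
A col c satisfies (186 AND c) == c iff every set bit of c is also set in 186; each of the 5 set bits of 186 can independently be on or off in c.
count = 2^5 = 32

Answer: 32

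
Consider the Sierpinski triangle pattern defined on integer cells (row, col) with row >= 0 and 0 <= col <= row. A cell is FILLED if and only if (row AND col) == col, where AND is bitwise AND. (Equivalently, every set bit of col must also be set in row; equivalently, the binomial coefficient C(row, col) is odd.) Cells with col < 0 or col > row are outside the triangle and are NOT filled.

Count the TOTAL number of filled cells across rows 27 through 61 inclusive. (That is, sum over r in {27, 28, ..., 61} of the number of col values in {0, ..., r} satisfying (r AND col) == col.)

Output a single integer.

Answer: 478

Derivation:
r27=11011 pc4: +16 =16
r28=11100 pc3: +8 =24
r29=11101 pc4: +16 =40
r30=11110 pc4: +16 =56
r31=11111 pc5: +32 =88
r32=100000 pc1: +2 =90
r33=100001 pc2: +4 =94
r34=100010 pc2: +4 =98
r35=100011 pc3: +8 =106
r36=100100 pc2: +4 =110
r37=100101 pc3: +8 =118
r38=100110 pc3: +8 =126
r39=100111 pc4: +16 =142
r40=101000 pc2: +4 =146
r41=101001 pc3: +8 =154
r42=101010 pc3: +8 =162
r43=101011 pc4: +16 =178
r44=101100 pc3: +8 =186
r45=101101 pc4: +16 =202
r46=101110 pc4: +16 =218
r47=101111 pc5: +32 =250
r48=110000 pc2: +4 =254
r49=110001 pc3: +8 =262
r50=110010 pc3: +8 =270
r51=110011 pc4: +16 =286
r52=110100 pc3: +8 =294
r53=110101 pc4: +16 =310
r54=110110 pc4: +16 =326
r55=110111 pc5: +32 =358
r56=111000 pc3: +8 =366
r57=111001 pc4: +16 =382
r58=111010 pc4: +16 =398
r59=111011 pc5: +32 =430
r60=111100 pc4: +16 =446
r61=111101 pc5: +32 =478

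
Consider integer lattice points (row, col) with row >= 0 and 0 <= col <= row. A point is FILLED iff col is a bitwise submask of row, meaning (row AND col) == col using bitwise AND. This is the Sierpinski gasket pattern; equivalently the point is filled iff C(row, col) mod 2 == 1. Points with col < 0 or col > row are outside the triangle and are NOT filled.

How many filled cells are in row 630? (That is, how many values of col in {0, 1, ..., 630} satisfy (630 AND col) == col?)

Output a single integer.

630 in binary = 1001110110
popcount(630) = number of 1-bits in 1001110110 = 6
A col c satisfies (630 AND c) == c iff every set bit of c is also set in 630; each of the 6 set bits of 630 can independently be on or off in c.
count = 2^6 = 64

Answer: 64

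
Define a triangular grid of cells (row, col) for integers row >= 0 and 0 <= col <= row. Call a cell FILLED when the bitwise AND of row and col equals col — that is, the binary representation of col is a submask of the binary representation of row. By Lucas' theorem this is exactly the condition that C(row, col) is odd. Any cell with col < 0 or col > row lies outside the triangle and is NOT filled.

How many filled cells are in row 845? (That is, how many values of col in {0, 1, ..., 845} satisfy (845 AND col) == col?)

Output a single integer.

845 in binary = 1101001101
popcount(845) = number of 1-bits in 1101001101 = 6
A col c satisfies (845 AND c) == c iff every set bit of c is also set in 845; each of the 6 set bits of 845 can independently be on or off in c.
count = 2^6 = 64

Answer: 64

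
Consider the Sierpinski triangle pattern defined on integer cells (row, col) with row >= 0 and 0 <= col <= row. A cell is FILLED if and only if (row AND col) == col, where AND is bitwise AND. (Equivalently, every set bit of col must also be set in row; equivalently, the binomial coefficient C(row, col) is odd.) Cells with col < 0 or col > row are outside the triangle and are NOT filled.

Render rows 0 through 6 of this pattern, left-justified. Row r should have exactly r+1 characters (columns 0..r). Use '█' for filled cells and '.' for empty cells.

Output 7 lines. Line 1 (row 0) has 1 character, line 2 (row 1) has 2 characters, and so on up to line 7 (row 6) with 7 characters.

Answer: █
██
█.█
████
█...█
██..██
█.█.█.█

Derivation:
r0=0: █
r1=1: ██
r2=10: █.█
r3=11: ████
r4=100: █...█
r5=101: ██..██
r6=110: █.█.█.█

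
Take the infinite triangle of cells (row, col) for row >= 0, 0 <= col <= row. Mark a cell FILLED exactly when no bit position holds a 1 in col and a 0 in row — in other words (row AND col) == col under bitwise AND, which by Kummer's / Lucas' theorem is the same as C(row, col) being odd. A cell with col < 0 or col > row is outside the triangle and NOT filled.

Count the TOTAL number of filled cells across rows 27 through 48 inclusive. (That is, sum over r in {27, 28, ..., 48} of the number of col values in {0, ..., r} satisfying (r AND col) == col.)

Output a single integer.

r27=11011 pc4: +16 =16
r28=11100 pc3: +8 =24
r29=11101 pc4: +16 =40
r30=11110 pc4: +16 =56
r31=11111 pc5: +32 =88
r32=100000 pc1: +2 =90
r33=100001 pc2: +4 =94
r34=100010 pc2: +4 =98
r35=100011 pc3: +8 =106
r36=100100 pc2: +4 =110
r37=100101 pc3: +8 =118
r38=100110 pc3: +8 =126
r39=100111 pc4: +16 =142
r40=101000 pc2: +4 =146
r41=101001 pc3: +8 =154
r42=101010 pc3: +8 =162
r43=101011 pc4: +16 =178
r44=101100 pc3: +8 =186
r45=101101 pc4: +16 =202
r46=101110 pc4: +16 =218
r47=101111 pc5: +32 =250
r48=110000 pc2: +4 =254

Answer: 254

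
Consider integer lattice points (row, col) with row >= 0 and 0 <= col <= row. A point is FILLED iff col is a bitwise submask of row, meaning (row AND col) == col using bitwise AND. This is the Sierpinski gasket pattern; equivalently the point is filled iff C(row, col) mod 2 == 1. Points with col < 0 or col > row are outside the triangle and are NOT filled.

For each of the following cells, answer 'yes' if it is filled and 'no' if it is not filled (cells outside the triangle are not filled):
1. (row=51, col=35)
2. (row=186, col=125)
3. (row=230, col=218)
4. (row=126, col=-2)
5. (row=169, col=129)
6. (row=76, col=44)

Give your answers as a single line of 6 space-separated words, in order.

Answer: yes no no no yes no

Derivation:
(51,35): row=0b110011, col=0b100011, row AND col = 0b100011 = 35; 35 == 35 -> filled
(186,125): row=0b10111010, col=0b1111101, row AND col = 0b111000 = 56; 56 != 125 -> empty
(230,218): row=0b11100110, col=0b11011010, row AND col = 0b11000010 = 194; 194 != 218 -> empty
(126,-2): col outside [0, 126] -> not filled
(169,129): row=0b10101001, col=0b10000001, row AND col = 0b10000001 = 129; 129 == 129 -> filled
(76,44): row=0b1001100, col=0b101100, row AND col = 0b1100 = 12; 12 != 44 -> empty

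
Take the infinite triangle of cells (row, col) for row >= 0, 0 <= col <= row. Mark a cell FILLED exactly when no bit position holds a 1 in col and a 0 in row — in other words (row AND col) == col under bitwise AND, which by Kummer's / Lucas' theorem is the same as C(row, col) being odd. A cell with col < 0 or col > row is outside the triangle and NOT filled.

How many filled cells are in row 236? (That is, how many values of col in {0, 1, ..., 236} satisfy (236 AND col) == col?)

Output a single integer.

Answer: 32

Derivation:
236 in binary = 11101100
popcount(236) = number of 1-bits in 11101100 = 5
A col c satisfies (236 AND c) == c iff every set bit of c is also set in 236; each of the 5 set bits of 236 can independently be on or off in c.
count = 2^5 = 32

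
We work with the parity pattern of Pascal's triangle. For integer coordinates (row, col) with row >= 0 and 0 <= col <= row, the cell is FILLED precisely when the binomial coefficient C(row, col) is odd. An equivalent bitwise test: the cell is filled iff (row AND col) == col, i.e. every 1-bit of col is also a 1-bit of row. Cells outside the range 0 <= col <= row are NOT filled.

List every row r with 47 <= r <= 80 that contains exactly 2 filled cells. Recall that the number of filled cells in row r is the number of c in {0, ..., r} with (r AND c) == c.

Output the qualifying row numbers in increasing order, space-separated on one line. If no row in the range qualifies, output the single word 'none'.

Answer: 64

Derivation:
Row r has 2^popcount(r) filled cells, so we need popcount(r) = log2(2) = 1.
Scan r = 47..80 and keep those with exactly 1 one-bits:
r=47=101111 popcount=5 -> skip
r=48=110000 popcount=2 -> skip
r=49=110001 popcount=3 -> skip
r=50=110010 popcount=3 -> skip
r=51=110011 popcount=4 -> skip
r=52=110100 popcount=3 -> skip
r=53=110101 popcount=4 -> skip
r=54=110110 popcount=4 -> skip
r=55=110111 popcount=5 -> skip
r=56=111000 popcount=3 -> skip
r=57=111001 popcount=4 -> skip
r=58=111010 popcount=4 -> skip
r=59=111011 popcount=5 -> skip
r=60=111100 popcount=4 -> skip
r=61=111101 popcount=5 -> skip
r=62=111110 popcount=5 -> skip
r=63=111111 popcount=6 -> skip
r=64=1000000 popcount=1 -> KEEP
r=65=1000001 popcount=2 -> skip
r=66=1000010 popcount=2 -> skip
r=67=1000011 popcount=3 -> skip
r=68=1000100 popcount=2 -> skip
r=69=1000101 popcount=3 -> skip
r=70=1000110 popcount=3 -> skip
r=71=1000111 popcount=4 -> skip
r=72=1001000 popcount=2 -> skip
r=73=1001001 popcount=3 -> skip
r=74=1001010 popcount=3 -> skip
r=75=1001011 popcount=4 -> skip
r=76=1001100 popcount=3 -> skip
r=77=1001101 popcount=4 -> skip
r=78=1001110 popcount=4 -> skip
r=79=1001111 popcount=5 -> skip
r=80=1010000 popcount=2 -> skip
Kept rows: 64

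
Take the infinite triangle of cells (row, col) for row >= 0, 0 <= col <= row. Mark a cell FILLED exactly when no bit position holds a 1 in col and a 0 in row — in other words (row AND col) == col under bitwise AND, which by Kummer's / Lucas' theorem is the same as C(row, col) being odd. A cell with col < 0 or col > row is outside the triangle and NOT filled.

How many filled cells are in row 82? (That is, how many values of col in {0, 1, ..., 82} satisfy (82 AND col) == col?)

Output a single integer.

Answer: 8

Derivation:
82 in binary = 1010010
popcount(82) = number of 1-bits in 1010010 = 3
A col c satisfies (82 AND c) == c iff every set bit of c is also set in 82; each of the 3 set bits of 82 can independently be on or off in c.
count = 2^3 = 8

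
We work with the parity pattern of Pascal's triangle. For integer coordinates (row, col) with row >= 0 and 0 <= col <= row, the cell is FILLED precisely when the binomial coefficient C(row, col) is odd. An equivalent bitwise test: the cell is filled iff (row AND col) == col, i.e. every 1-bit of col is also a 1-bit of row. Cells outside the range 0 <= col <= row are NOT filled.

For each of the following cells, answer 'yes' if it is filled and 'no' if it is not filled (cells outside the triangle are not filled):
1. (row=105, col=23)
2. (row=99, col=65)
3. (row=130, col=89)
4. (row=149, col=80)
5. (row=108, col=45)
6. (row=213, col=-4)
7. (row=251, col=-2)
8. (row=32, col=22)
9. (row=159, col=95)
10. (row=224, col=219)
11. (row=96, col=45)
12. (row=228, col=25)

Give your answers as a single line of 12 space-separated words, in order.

Answer: no yes no no no no no no no no no no

Derivation:
(105,23): row=0b1101001, col=0b10111, row AND col = 0b1 = 1; 1 != 23 -> empty
(99,65): row=0b1100011, col=0b1000001, row AND col = 0b1000001 = 65; 65 == 65 -> filled
(130,89): row=0b10000010, col=0b1011001, row AND col = 0b0 = 0; 0 != 89 -> empty
(149,80): row=0b10010101, col=0b1010000, row AND col = 0b10000 = 16; 16 != 80 -> empty
(108,45): row=0b1101100, col=0b101101, row AND col = 0b101100 = 44; 44 != 45 -> empty
(213,-4): col outside [0, 213] -> not filled
(251,-2): col outside [0, 251] -> not filled
(32,22): row=0b100000, col=0b10110, row AND col = 0b0 = 0; 0 != 22 -> empty
(159,95): row=0b10011111, col=0b1011111, row AND col = 0b11111 = 31; 31 != 95 -> empty
(224,219): row=0b11100000, col=0b11011011, row AND col = 0b11000000 = 192; 192 != 219 -> empty
(96,45): row=0b1100000, col=0b101101, row AND col = 0b100000 = 32; 32 != 45 -> empty
(228,25): row=0b11100100, col=0b11001, row AND col = 0b0 = 0; 0 != 25 -> empty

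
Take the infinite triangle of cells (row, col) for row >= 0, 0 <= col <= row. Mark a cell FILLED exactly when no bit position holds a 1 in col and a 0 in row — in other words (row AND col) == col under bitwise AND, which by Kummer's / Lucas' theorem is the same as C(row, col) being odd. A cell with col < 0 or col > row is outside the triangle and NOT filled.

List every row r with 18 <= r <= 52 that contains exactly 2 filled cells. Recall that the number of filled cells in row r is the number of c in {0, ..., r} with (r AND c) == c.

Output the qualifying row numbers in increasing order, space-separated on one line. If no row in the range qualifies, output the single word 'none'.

Row r has 2^popcount(r) filled cells, so we need popcount(r) = log2(2) = 1.
Scan r = 18..52 and keep those with exactly 1 one-bits:
r=18=10010 popcount=2 -> skip
r=19=10011 popcount=3 -> skip
r=20=10100 popcount=2 -> skip
r=21=10101 popcount=3 -> skip
r=22=10110 popcount=3 -> skip
r=23=10111 popcount=4 -> skip
r=24=11000 popcount=2 -> skip
r=25=11001 popcount=3 -> skip
r=26=11010 popcount=3 -> skip
r=27=11011 popcount=4 -> skip
r=28=11100 popcount=3 -> skip
r=29=11101 popcount=4 -> skip
r=30=11110 popcount=4 -> skip
r=31=11111 popcount=5 -> skip
r=32=100000 popcount=1 -> KEEP
r=33=100001 popcount=2 -> skip
r=34=100010 popcount=2 -> skip
r=35=100011 popcount=3 -> skip
r=36=100100 popcount=2 -> skip
r=37=100101 popcount=3 -> skip
r=38=100110 popcount=3 -> skip
r=39=100111 popcount=4 -> skip
r=40=101000 popcount=2 -> skip
r=41=101001 popcount=3 -> skip
r=42=101010 popcount=3 -> skip
r=43=101011 popcount=4 -> skip
r=44=101100 popcount=3 -> skip
r=45=101101 popcount=4 -> skip
r=46=101110 popcount=4 -> skip
r=47=101111 popcount=5 -> skip
r=48=110000 popcount=2 -> skip
r=49=110001 popcount=3 -> skip
r=50=110010 popcount=3 -> skip
r=51=110011 popcount=4 -> skip
r=52=110100 popcount=3 -> skip
Kept rows: 32

Answer: 32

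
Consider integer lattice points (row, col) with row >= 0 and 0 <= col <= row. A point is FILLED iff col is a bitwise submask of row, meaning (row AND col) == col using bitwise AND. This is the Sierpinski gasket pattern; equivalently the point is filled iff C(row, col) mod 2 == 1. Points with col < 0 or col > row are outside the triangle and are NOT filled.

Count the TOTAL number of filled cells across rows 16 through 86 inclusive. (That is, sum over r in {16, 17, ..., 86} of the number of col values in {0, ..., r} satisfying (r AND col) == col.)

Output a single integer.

Answer: 886

Derivation:
r16=10000 pc1: +2 =2
r17=10001 pc2: +4 =6
r18=10010 pc2: +4 =10
r19=10011 pc3: +8 =18
r20=10100 pc2: +4 =22
r21=10101 pc3: +8 =30
r22=10110 pc3: +8 =38
r23=10111 pc4: +16 =54
r24=11000 pc2: +4 =58
r25=11001 pc3: +8 =66
r26=11010 pc3: +8 =74
r27=11011 pc4: +16 =90
r28=11100 pc3: +8 =98
r29=11101 pc4: +16 =114
r30=11110 pc4: +16 =130
r31=11111 pc5: +32 =162
r32=100000 pc1: +2 =164
r33=100001 pc2: +4 =168
r34=100010 pc2: +4 =172
r35=100011 pc3: +8 =180
r36=100100 pc2: +4 =184
r37=100101 pc3: +8 =192
r38=100110 pc3: +8 =200
r39=100111 pc4: +16 =216
r40=101000 pc2: +4 =220
r41=101001 pc3: +8 =228
r42=101010 pc3: +8 =236
r43=101011 pc4: +16 =252
r44=101100 pc3: +8 =260
r45=101101 pc4: +16 =276
r46=101110 pc4: +16 =292
r47=101111 pc5: +32 =324
r48=110000 pc2: +4 =328
r49=110001 pc3: +8 =336
r50=110010 pc3: +8 =344
r51=110011 pc4: +16 =360
r52=110100 pc3: +8 =368
r53=110101 pc4: +16 =384
r54=110110 pc4: +16 =400
r55=110111 pc5: +32 =432
r56=111000 pc3: +8 =440
r57=111001 pc4: +16 =456
r58=111010 pc4: +16 =472
r59=111011 pc5: +32 =504
r60=111100 pc4: +16 =520
r61=111101 pc5: +32 =552
r62=111110 pc5: +32 =584
r63=111111 pc6: +64 =648
r64=1000000 pc1: +2 =650
r65=1000001 pc2: +4 =654
r66=1000010 pc2: +4 =658
r67=1000011 pc3: +8 =666
r68=1000100 pc2: +4 =670
r69=1000101 pc3: +8 =678
r70=1000110 pc3: +8 =686
r71=1000111 pc4: +16 =702
r72=1001000 pc2: +4 =706
r73=1001001 pc3: +8 =714
r74=1001010 pc3: +8 =722
r75=1001011 pc4: +16 =738
r76=1001100 pc3: +8 =746
r77=1001101 pc4: +16 =762
r78=1001110 pc4: +16 =778
r79=1001111 pc5: +32 =810
r80=1010000 pc2: +4 =814
r81=1010001 pc3: +8 =822
r82=1010010 pc3: +8 =830
r83=1010011 pc4: +16 =846
r84=1010100 pc3: +8 =854
r85=1010101 pc4: +16 =870
r86=1010110 pc4: +16 =886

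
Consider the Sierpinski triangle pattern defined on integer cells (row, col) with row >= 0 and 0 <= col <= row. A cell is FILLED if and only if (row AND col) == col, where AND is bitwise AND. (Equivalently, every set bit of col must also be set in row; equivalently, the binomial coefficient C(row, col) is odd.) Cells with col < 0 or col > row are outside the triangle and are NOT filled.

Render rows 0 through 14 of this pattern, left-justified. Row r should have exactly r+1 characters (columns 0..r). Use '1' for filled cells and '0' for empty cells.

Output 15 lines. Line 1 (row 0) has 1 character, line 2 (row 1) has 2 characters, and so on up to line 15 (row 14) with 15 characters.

r0=0: 1
r1=1: 11
r2=10: 101
r3=11: 1111
r4=100: 10001
r5=101: 110011
r6=110: 1010101
r7=111: 11111111
r8=1000: 100000001
r9=1001: 1100000011
r10=1010: 10100000101
r11=1011: 111100001111
r12=1100: 1000100010001
r13=1101: 11001100110011
r14=1110: 101010101010101

Answer: 1
11
101
1111
10001
110011
1010101
11111111
100000001
1100000011
10100000101
111100001111
1000100010001
11001100110011
101010101010101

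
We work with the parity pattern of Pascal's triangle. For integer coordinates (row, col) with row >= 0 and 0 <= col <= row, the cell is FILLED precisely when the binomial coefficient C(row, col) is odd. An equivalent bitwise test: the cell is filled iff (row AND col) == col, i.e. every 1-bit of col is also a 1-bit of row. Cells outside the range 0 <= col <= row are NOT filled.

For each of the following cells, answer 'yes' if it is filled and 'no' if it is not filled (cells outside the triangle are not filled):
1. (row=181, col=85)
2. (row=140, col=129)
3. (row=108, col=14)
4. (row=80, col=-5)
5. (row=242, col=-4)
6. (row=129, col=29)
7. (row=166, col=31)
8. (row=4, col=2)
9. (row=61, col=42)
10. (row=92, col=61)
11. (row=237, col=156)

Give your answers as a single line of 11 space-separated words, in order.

(181,85): row=0b10110101, col=0b1010101, row AND col = 0b10101 = 21; 21 != 85 -> empty
(140,129): row=0b10001100, col=0b10000001, row AND col = 0b10000000 = 128; 128 != 129 -> empty
(108,14): row=0b1101100, col=0b1110, row AND col = 0b1100 = 12; 12 != 14 -> empty
(80,-5): col outside [0, 80] -> not filled
(242,-4): col outside [0, 242] -> not filled
(129,29): row=0b10000001, col=0b11101, row AND col = 0b1 = 1; 1 != 29 -> empty
(166,31): row=0b10100110, col=0b11111, row AND col = 0b110 = 6; 6 != 31 -> empty
(4,2): row=0b100, col=0b10, row AND col = 0b0 = 0; 0 != 2 -> empty
(61,42): row=0b111101, col=0b101010, row AND col = 0b101000 = 40; 40 != 42 -> empty
(92,61): row=0b1011100, col=0b111101, row AND col = 0b11100 = 28; 28 != 61 -> empty
(237,156): row=0b11101101, col=0b10011100, row AND col = 0b10001100 = 140; 140 != 156 -> empty

Answer: no no no no no no no no no no no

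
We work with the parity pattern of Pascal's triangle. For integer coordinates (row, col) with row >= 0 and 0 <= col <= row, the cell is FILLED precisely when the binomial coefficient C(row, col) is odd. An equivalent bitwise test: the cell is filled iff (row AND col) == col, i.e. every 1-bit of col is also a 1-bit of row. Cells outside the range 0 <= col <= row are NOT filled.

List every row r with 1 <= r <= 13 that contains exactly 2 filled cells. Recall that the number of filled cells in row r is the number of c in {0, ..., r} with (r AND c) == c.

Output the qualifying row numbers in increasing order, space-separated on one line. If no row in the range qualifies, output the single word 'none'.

Answer: 1 2 4 8

Derivation:
Row r has 2^popcount(r) filled cells, so we need popcount(r) = log2(2) = 1.
Scan r = 1..13 and keep those with exactly 1 one-bits:
r=1=1 popcount=1 -> KEEP
r=2=10 popcount=1 -> KEEP
r=3=11 popcount=2 -> skip
r=4=100 popcount=1 -> KEEP
r=5=101 popcount=2 -> skip
r=6=110 popcount=2 -> skip
r=7=111 popcount=3 -> skip
r=8=1000 popcount=1 -> KEEP
r=9=1001 popcount=2 -> skip
r=10=1010 popcount=2 -> skip
r=11=1011 popcount=3 -> skip
r=12=1100 popcount=2 -> skip
r=13=1101 popcount=3 -> skip
Kept rows: 1 2 4 8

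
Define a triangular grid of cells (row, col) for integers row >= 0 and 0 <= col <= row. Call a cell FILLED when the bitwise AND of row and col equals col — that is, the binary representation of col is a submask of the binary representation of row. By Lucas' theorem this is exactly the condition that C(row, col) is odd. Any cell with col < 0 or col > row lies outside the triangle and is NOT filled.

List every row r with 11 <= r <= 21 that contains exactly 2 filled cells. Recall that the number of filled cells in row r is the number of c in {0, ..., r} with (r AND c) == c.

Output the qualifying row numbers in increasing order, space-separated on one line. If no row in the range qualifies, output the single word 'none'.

Row r has 2^popcount(r) filled cells, so we need popcount(r) = log2(2) = 1.
Scan r = 11..21 and keep those with exactly 1 one-bits:
r=11=1011 popcount=3 -> skip
r=12=1100 popcount=2 -> skip
r=13=1101 popcount=3 -> skip
r=14=1110 popcount=3 -> skip
r=15=1111 popcount=4 -> skip
r=16=10000 popcount=1 -> KEEP
r=17=10001 popcount=2 -> skip
r=18=10010 popcount=2 -> skip
r=19=10011 popcount=3 -> skip
r=20=10100 popcount=2 -> skip
r=21=10101 popcount=3 -> skip
Kept rows: 16

Answer: 16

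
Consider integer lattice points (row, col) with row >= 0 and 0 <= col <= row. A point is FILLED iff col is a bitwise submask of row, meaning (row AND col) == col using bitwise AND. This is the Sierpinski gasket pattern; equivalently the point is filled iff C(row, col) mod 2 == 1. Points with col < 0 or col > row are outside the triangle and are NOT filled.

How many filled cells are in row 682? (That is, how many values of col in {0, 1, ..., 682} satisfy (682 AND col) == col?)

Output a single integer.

Answer: 32

Derivation:
682 in binary = 1010101010
popcount(682) = number of 1-bits in 1010101010 = 5
A col c satisfies (682 AND c) == c iff every set bit of c is also set in 682; each of the 5 set bits of 682 can independently be on or off in c.
count = 2^5 = 32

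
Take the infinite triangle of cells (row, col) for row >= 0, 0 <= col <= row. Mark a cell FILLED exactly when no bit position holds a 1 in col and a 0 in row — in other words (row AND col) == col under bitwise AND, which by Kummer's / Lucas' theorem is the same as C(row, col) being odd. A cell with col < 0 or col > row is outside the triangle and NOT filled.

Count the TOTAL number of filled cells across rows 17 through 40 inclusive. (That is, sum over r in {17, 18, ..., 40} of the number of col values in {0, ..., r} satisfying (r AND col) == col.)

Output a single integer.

r17=10001 pc2: +4 =4
r18=10010 pc2: +4 =8
r19=10011 pc3: +8 =16
r20=10100 pc2: +4 =20
r21=10101 pc3: +8 =28
r22=10110 pc3: +8 =36
r23=10111 pc4: +16 =52
r24=11000 pc2: +4 =56
r25=11001 pc3: +8 =64
r26=11010 pc3: +8 =72
r27=11011 pc4: +16 =88
r28=11100 pc3: +8 =96
r29=11101 pc4: +16 =112
r30=11110 pc4: +16 =128
r31=11111 pc5: +32 =160
r32=100000 pc1: +2 =162
r33=100001 pc2: +4 =166
r34=100010 pc2: +4 =170
r35=100011 pc3: +8 =178
r36=100100 pc2: +4 =182
r37=100101 pc3: +8 =190
r38=100110 pc3: +8 =198
r39=100111 pc4: +16 =214
r40=101000 pc2: +4 =218

Answer: 218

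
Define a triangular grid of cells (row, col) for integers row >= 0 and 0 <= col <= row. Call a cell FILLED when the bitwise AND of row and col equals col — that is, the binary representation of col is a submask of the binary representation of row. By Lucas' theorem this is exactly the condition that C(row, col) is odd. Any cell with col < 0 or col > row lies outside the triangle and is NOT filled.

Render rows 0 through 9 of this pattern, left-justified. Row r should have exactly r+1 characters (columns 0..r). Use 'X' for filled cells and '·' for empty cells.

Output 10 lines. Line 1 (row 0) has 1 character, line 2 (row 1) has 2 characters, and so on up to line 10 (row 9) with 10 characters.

Answer: X
XX
X·X
XXXX
X···X
XX··XX
X·X·X·X
XXXXXXXX
X·······X
XX······XX

Derivation:
r0=0: X
r1=1: XX
r2=10: X·X
r3=11: XXXX
r4=100: X···X
r5=101: XX··XX
r6=110: X·X·X·X
r7=111: XXXXXXXX
r8=1000: X·······X
r9=1001: XX······XX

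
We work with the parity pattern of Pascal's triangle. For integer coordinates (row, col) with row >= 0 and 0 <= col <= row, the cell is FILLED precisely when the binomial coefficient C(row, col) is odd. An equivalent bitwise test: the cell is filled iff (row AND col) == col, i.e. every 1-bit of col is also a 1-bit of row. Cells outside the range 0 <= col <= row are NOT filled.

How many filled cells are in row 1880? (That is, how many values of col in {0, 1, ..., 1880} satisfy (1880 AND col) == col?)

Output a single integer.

Answer: 64

Derivation:
1880 in binary = 11101011000
popcount(1880) = number of 1-bits in 11101011000 = 6
A col c satisfies (1880 AND c) == c iff every set bit of c is also set in 1880; each of the 6 set bits of 1880 can independently be on or off in c.
count = 2^6 = 64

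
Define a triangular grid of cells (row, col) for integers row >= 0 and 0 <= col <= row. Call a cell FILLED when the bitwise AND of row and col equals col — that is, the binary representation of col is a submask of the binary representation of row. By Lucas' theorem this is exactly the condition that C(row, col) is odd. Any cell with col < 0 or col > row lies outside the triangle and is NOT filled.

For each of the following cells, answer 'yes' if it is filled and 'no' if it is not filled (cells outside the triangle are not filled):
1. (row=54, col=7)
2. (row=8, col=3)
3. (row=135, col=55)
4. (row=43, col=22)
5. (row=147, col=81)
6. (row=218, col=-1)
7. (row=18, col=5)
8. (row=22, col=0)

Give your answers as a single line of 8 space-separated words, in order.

Answer: no no no no no no no yes

Derivation:
(54,7): row=0b110110, col=0b111, row AND col = 0b110 = 6; 6 != 7 -> empty
(8,3): row=0b1000, col=0b11, row AND col = 0b0 = 0; 0 != 3 -> empty
(135,55): row=0b10000111, col=0b110111, row AND col = 0b111 = 7; 7 != 55 -> empty
(43,22): row=0b101011, col=0b10110, row AND col = 0b10 = 2; 2 != 22 -> empty
(147,81): row=0b10010011, col=0b1010001, row AND col = 0b10001 = 17; 17 != 81 -> empty
(218,-1): col outside [0, 218] -> not filled
(18,5): row=0b10010, col=0b101, row AND col = 0b0 = 0; 0 != 5 -> empty
(22,0): row=0b10110, col=0b0, row AND col = 0b0 = 0; 0 == 0 -> filled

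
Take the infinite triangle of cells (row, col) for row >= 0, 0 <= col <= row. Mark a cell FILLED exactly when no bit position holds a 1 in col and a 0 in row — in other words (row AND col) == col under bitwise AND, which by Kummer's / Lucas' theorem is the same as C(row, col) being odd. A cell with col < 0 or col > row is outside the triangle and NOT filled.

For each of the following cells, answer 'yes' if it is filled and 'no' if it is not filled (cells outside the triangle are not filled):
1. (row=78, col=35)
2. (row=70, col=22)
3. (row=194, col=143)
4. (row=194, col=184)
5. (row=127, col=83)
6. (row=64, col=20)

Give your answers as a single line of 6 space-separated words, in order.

Answer: no no no no yes no

Derivation:
(78,35): row=0b1001110, col=0b100011, row AND col = 0b10 = 2; 2 != 35 -> empty
(70,22): row=0b1000110, col=0b10110, row AND col = 0b110 = 6; 6 != 22 -> empty
(194,143): row=0b11000010, col=0b10001111, row AND col = 0b10000010 = 130; 130 != 143 -> empty
(194,184): row=0b11000010, col=0b10111000, row AND col = 0b10000000 = 128; 128 != 184 -> empty
(127,83): row=0b1111111, col=0b1010011, row AND col = 0b1010011 = 83; 83 == 83 -> filled
(64,20): row=0b1000000, col=0b10100, row AND col = 0b0 = 0; 0 != 20 -> empty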